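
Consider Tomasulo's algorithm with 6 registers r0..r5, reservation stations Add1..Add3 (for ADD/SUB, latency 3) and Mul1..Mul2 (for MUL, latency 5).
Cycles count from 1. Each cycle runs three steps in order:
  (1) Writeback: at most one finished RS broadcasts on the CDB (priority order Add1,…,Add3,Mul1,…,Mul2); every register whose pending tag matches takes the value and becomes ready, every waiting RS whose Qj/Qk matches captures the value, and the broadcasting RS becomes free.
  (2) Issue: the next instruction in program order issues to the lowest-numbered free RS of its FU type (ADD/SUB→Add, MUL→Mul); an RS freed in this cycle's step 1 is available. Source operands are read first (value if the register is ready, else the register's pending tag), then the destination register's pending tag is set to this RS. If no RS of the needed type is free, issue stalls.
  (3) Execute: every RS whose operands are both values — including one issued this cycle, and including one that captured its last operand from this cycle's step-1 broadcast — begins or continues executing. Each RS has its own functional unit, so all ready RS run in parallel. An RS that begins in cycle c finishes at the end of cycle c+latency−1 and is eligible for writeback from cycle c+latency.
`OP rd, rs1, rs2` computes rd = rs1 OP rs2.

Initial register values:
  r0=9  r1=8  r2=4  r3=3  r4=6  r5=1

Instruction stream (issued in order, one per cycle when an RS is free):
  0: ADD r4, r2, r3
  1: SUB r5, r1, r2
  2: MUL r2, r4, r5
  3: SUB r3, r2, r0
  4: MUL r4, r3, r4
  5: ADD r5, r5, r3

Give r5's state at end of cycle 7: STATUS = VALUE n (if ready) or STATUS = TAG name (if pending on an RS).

c1: issue ADD r4<-Add1 | r0:9,r1:8,r2:4,r3:3,r4:Add1,r5:1
c2: issue SUB r5<-Add2 | r0:9,r1:8,r2:4,r3:3,r4:Add1,r5:Add2
c3: issue MUL r2<-Mul1 | r0:9,r1:8,r2:Mul1,r3:3,r4:Add1,r5:Add2
c4: CDB Add1=7; issue SUB r3<-Add1 | r0:9,r1:8,r2:Mul1,r3:Add1,r4:7,r5:Add2
c5: CDB Add2=4; issue MUL r4<-Mul2 | r0:9,r1:8,r2:Mul1,r3:Add1,r4:Mul2,r5:4
c6: issue ADD r5<-Add2 | r0:9,r1:8,r2:Mul1,r3:Add1,r4:Mul2,r5:Add2
c7: - | r0:9,r1:8,r2:Mul1,r3:Add1,r4:Mul2,r5:Add2

STATUS = TAG Add2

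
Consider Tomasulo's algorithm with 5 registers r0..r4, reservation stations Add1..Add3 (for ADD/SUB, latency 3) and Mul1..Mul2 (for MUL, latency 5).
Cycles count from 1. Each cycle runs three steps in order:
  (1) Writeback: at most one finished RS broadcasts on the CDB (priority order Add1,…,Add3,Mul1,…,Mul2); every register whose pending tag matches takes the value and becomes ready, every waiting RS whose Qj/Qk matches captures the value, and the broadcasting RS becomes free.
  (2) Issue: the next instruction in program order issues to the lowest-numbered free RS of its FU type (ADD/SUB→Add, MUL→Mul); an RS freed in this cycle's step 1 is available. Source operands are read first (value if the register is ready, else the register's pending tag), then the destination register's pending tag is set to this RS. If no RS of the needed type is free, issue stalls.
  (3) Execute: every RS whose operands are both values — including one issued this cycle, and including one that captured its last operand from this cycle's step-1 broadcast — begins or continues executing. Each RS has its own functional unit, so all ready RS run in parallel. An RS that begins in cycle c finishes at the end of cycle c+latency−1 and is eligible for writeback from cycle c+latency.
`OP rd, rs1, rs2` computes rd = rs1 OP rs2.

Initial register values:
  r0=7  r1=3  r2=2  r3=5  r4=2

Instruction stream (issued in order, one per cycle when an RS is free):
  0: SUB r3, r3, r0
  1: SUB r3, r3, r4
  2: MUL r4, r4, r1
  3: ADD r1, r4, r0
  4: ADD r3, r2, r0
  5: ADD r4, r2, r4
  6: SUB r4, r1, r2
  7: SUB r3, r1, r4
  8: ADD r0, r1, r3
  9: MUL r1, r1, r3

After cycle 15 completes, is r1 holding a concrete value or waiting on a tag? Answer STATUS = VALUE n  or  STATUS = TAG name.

STATUS = TAG Mul1

c1: issue SUB r3<-Add1 | r0:7,r1:3,r2:2,r3:Add1,r4:2
c2: issue SUB r3<-Add2 | r0:7,r1:3,r2:2,r3:Add2,r4:2
c3: issue MUL r4<-Mul1 | r0:7,r1:3,r2:2,r3:Add2,r4:Mul1
c4: CDB Add1=-2; issue ADD r1<-Add1 | r0:7,r1:Add1,r2:2,r3:Add2,r4:Mul1
c5: issue ADD r3<-Add3 | r0:7,r1:Add1,r2:2,r3:Add3,r4:Mul1
c6: stall | r0:7,r1:Add1,r2:2,r3:Add3,r4:Mul1
c7: CDB Add2=-4; issue ADD r4<-Add2 | r0:7,r1:Add1,r2:2,r3:Add3,r4:Add2
c8: CDB Add3=9; issue SUB r4<-Add3 | r0:7,r1:Add1,r2:2,r3:9,r4:Add3
c9: CDB Mul1=6; stall | r0:7,r1:Add1,r2:2,r3:9,r4:Add3
c10: stall | r0:7,r1:Add1,r2:2,r3:9,r4:Add3
c11: stall | r0:7,r1:Add1,r2:2,r3:9,r4:Add3
c12: CDB Add1=13; issue SUB r3<-Add1 | r0:7,r1:13,r2:2,r3:Add1,r4:Add3
c13: CDB Add2=8; issue ADD r0<-Add2 | r0:Add2,r1:13,r2:2,r3:Add1,r4:Add3
c14: issue MUL r1<-Mul1 | r0:Add2,r1:Mul1,r2:2,r3:Add1,r4:Add3
c15: CDB Add3=11 | r0:Add2,r1:Mul1,r2:2,r3:Add1,r4:11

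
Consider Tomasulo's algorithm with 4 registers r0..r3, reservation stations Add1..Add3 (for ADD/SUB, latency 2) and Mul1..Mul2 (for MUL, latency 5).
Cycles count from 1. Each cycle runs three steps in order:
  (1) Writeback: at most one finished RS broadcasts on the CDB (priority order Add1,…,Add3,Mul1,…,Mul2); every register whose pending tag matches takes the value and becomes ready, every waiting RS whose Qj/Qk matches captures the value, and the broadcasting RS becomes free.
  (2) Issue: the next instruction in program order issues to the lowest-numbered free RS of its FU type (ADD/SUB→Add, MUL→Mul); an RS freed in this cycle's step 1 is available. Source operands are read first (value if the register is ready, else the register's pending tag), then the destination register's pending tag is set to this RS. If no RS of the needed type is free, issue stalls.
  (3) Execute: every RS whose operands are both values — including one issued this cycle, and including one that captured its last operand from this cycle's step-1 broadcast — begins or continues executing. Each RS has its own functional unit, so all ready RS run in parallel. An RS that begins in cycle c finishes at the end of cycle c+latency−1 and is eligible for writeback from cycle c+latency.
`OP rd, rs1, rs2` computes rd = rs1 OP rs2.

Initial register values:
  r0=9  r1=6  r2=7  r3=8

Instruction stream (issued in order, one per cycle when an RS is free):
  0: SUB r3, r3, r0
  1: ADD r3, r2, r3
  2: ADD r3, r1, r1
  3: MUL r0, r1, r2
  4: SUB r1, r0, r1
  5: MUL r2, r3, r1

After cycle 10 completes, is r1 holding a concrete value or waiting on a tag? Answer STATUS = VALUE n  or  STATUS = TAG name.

STATUS = TAG Add1

c1: issue SUB r3<-Add1 | r0:9,r1:6,r2:7,r3:Add1
c2: issue ADD r3<-Add2 | r0:9,r1:6,r2:7,r3:Add2
c3: CDB Add1=-1; issue ADD r3<-Add1 | r0:9,r1:6,r2:7,r3:Add1
c4: issue MUL r0<-Mul1 | r0:Mul1,r1:6,r2:7,r3:Add1
c5: CDB Add1=12; issue SUB r1<-Add1 | r0:Mul1,r1:Add1,r2:7,r3:12
c6: CDB Add2=6; issue MUL r2<-Mul2 | r0:Mul1,r1:Add1,r2:Mul2,r3:12
c7: - | r0:Mul1,r1:Add1,r2:Mul2,r3:12
c8: - | r0:Mul1,r1:Add1,r2:Mul2,r3:12
c9: CDB Mul1=42 | r0:42,r1:Add1,r2:Mul2,r3:12
c10: - | r0:42,r1:Add1,r2:Mul2,r3:12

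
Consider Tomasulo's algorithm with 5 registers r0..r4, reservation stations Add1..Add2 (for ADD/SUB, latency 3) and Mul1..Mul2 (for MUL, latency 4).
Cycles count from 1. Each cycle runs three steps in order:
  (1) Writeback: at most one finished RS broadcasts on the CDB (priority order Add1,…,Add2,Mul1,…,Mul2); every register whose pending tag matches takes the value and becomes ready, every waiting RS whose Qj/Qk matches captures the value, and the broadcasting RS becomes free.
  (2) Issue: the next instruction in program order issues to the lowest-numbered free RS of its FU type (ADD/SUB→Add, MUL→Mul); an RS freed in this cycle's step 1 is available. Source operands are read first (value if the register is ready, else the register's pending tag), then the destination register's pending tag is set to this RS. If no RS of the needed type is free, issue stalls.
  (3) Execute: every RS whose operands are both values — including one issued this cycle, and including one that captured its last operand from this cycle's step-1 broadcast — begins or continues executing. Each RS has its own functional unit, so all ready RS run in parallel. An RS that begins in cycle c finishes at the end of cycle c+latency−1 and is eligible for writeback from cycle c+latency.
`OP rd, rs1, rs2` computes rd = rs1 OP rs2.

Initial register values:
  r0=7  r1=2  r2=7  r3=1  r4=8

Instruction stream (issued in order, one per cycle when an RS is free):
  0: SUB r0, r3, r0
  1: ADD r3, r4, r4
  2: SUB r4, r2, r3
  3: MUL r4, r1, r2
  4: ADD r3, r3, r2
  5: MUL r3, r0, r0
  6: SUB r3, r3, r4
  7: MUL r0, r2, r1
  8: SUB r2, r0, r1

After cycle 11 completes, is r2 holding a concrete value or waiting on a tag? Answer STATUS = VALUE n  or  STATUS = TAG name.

  c1: issue SUB r0<-Add1  regs: r0:Add1,r1:2,r2:7,r3:1,r4:8
  c2: issue ADD r3<-Add2  regs: r0:Add1,r1:2,r2:7,r3:Add2,r4:8
  c3: stall  regs: r0:Add1,r1:2,r2:7,r3:Add2,r4:8
  c4: CDB Add1=-6; issue SUB r4<-Add1  regs: r0:-6,r1:2,r2:7,r3:Add2,r4:Add1
  c5: CDB Add2=16; issue MUL r4<-Mul1  regs: r0:-6,r1:2,r2:7,r3:16,r4:Mul1
  c6: issue ADD r3<-Add2  regs: r0:-6,r1:2,r2:7,r3:Add2,r4:Mul1
  c7: issue MUL r3<-Mul2  regs: r0:-6,r1:2,r2:7,r3:Mul2,r4:Mul1
  c8: CDB Add1=-9; issue SUB r3<-Add1  regs: r0:-6,r1:2,r2:7,r3:Add1,r4:Mul1
  c9: CDB Add2=23; stall  regs: r0:-6,r1:2,r2:7,r3:Add1,r4:Mul1
  c10: CDB Mul1=14; issue MUL r0<-Mul1  regs: r0:Mul1,r1:2,r2:7,r3:Add1,r4:14
  c11: CDB Mul2=36; issue SUB r2<-Add2  regs: r0:Mul1,r1:2,r2:Add2,r3:Add1,r4:14

STATUS = TAG Add2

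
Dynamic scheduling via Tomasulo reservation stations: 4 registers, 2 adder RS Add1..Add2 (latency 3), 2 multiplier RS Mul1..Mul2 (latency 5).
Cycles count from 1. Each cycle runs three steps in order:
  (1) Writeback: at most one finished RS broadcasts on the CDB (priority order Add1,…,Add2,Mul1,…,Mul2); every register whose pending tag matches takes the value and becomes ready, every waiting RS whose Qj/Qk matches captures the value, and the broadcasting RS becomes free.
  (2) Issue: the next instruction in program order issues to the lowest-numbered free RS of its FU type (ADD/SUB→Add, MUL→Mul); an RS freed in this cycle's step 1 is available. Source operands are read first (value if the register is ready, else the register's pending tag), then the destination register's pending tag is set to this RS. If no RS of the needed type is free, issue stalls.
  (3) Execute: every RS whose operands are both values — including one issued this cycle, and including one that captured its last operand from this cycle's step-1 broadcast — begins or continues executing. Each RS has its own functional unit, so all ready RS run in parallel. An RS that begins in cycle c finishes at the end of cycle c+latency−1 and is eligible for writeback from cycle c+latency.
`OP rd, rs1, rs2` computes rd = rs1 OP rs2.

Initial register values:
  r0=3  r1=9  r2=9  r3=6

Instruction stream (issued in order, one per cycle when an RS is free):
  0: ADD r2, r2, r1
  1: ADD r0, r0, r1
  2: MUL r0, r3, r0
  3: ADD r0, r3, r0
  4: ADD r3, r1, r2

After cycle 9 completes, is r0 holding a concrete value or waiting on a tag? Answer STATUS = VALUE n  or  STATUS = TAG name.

  c1: issue ADD r2<-Add1  regs: r0:3,r1:9,r2:Add1,r3:6
  c2: issue ADD r0<-Add2  regs: r0:Add2,r1:9,r2:Add1,r3:6
  c3: issue MUL r0<-Mul1  regs: r0:Mul1,r1:9,r2:Add1,r3:6
  c4: CDB Add1=18; issue ADD r0<-Add1  regs: r0:Add1,r1:9,r2:18,r3:6
  c5: CDB Add2=12; issue ADD r3<-Add2  regs: r0:Add1,r1:9,r2:18,r3:Add2
  c6: -  regs: r0:Add1,r1:9,r2:18,r3:Add2
  c7: -  regs: r0:Add1,r1:9,r2:18,r3:Add2
  c8: CDB Add2=27  regs: r0:Add1,r1:9,r2:18,r3:27
  c9: -  regs: r0:Add1,r1:9,r2:18,r3:27

STATUS = TAG Add1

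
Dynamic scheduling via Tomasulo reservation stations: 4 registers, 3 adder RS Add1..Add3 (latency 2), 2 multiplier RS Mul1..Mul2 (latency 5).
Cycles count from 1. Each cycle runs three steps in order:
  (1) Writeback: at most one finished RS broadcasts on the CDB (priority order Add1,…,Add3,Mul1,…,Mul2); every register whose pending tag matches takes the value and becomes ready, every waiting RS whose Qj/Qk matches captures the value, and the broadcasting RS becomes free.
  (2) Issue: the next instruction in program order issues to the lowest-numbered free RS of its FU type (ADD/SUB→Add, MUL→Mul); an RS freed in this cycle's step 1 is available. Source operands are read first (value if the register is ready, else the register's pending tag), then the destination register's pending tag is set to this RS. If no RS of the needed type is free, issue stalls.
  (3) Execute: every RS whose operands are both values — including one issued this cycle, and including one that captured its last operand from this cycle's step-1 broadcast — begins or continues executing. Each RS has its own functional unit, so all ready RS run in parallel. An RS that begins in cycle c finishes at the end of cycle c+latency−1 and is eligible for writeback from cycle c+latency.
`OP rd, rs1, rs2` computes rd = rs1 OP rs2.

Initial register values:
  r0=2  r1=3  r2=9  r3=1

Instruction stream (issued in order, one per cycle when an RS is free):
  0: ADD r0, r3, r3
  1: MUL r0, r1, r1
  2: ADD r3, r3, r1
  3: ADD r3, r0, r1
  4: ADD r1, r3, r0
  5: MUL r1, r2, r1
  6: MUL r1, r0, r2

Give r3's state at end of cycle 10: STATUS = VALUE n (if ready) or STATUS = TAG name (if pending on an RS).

cycle 1: issue ADD r0<-Add1 // r0:Add1,r1:3,r2:9,r3:1
cycle 2: issue MUL r0<-Mul1 // r0:Mul1,r1:3,r2:9,r3:1
cycle 3: CDB Add1=2; issue ADD r3<-Add1 // r0:Mul1,r1:3,r2:9,r3:Add1
cycle 4: issue ADD r3<-Add2 // r0:Mul1,r1:3,r2:9,r3:Add2
cycle 5: CDB Add1=4; issue ADD r1<-Add1 // r0:Mul1,r1:Add1,r2:9,r3:Add2
cycle 6: issue MUL r1<-Mul2 // r0:Mul1,r1:Mul2,r2:9,r3:Add2
cycle 7: CDB Mul1=9; issue MUL r1<-Mul1 // r0:9,r1:Mul1,r2:9,r3:Add2
cycle 8: - // r0:9,r1:Mul1,r2:9,r3:Add2
cycle 9: CDB Add2=12 // r0:9,r1:Mul1,r2:9,r3:12
cycle 10: - // r0:9,r1:Mul1,r2:9,r3:12

STATUS = VALUE 12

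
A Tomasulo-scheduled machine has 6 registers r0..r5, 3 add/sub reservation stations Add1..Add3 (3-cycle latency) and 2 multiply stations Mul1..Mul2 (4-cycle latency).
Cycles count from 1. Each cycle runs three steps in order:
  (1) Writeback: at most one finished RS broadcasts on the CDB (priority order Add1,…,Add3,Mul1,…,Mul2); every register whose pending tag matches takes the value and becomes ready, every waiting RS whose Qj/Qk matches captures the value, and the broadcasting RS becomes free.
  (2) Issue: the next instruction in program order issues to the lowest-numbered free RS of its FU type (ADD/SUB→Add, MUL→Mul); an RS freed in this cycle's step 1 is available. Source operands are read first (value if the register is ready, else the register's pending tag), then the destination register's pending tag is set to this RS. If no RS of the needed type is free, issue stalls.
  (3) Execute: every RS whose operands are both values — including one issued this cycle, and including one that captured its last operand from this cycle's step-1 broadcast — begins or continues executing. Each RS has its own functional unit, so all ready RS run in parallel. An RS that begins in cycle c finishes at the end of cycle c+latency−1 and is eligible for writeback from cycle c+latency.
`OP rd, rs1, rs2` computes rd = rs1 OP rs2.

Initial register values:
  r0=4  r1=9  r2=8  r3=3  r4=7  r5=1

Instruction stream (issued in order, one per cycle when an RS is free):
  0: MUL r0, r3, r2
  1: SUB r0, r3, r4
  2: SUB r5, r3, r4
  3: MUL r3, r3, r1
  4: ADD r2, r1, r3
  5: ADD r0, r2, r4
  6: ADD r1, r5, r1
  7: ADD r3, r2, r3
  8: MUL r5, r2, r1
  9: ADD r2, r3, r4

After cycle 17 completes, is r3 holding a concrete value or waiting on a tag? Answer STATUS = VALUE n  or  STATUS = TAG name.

STATUS = VALUE 63

c1: issue MUL r0<-Mul1 | r0:Mul1,r1:9,r2:8,r3:3,r4:7,r5:1
c2: issue SUB r0<-Add1 | r0:Add1,r1:9,r2:8,r3:3,r4:7,r5:1
c3: issue SUB r5<-Add2 | r0:Add1,r1:9,r2:8,r3:3,r4:7,r5:Add2
c4: issue MUL r3<-Mul2 | r0:Add1,r1:9,r2:8,r3:Mul2,r4:7,r5:Add2
c5: CDB Add1=-4; issue ADD r2<-Add1 | r0:-4,r1:9,r2:Add1,r3:Mul2,r4:7,r5:Add2
c6: CDB Add2=-4; issue ADD r0<-Add2 | r0:Add2,r1:9,r2:Add1,r3:Mul2,r4:7,r5:-4
c7: CDB Mul1=24; issue ADD r1<-Add3 | r0:Add2,r1:Add3,r2:Add1,r3:Mul2,r4:7,r5:-4
c8: CDB Mul2=27; stall | r0:Add2,r1:Add3,r2:Add1,r3:27,r4:7,r5:-4
c9: stall | r0:Add2,r1:Add3,r2:Add1,r3:27,r4:7,r5:-4
c10: CDB Add3=5; issue ADD r3<-Add3 | r0:Add2,r1:5,r2:Add1,r3:Add3,r4:7,r5:-4
c11: CDB Add1=36; issue MUL r5<-Mul1 | r0:Add2,r1:5,r2:36,r3:Add3,r4:7,r5:Mul1
c12: issue ADD r2<-Add1 | r0:Add2,r1:5,r2:Add1,r3:Add3,r4:7,r5:Mul1
c13: - | r0:Add2,r1:5,r2:Add1,r3:Add3,r4:7,r5:Mul1
c14: CDB Add2=43 | r0:43,r1:5,r2:Add1,r3:Add3,r4:7,r5:Mul1
c15: CDB Add3=63 | r0:43,r1:5,r2:Add1,r3:63,r4:7,r5:Mul1
c16: CDB Mul1=180 | r0:43,r1:5,r2:Add1,r3:63,r4:7,r5:180
c17: - | r0:43,r1:5,r2:Add1,r3:63,r4:7,r5:180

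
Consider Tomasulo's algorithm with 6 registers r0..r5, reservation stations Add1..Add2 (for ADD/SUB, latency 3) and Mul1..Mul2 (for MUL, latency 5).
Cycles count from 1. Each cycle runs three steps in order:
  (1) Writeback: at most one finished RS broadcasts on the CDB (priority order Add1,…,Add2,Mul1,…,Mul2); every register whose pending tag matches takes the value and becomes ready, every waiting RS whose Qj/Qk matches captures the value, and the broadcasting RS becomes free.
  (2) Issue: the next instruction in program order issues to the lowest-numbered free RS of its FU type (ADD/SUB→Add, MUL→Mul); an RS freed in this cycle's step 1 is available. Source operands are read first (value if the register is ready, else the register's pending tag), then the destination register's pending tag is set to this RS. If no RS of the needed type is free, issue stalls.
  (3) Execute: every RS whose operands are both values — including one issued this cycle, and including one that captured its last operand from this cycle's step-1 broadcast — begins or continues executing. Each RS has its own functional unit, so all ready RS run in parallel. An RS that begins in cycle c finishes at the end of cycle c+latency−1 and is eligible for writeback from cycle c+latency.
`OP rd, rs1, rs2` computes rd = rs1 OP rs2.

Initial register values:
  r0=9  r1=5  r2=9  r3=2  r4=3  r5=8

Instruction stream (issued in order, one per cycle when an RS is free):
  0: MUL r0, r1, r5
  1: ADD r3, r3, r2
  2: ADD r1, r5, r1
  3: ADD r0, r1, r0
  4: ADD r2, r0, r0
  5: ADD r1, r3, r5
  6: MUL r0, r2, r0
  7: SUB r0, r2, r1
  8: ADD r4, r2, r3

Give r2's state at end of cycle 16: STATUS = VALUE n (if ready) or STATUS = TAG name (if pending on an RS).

cycle 1: issue MUL r0<-Mul1 // r0:Mul1,r1:5,r2:9,r3:2,r4:3,r5:8
cycle 2: issue ADD r3<-Add1 // r0:Mul1,r1:5,r2:9,r3:Add1,r4:3,r5:8
cycle 3: issue ADD r1<-Add2 // r0:Mul1,r1:Add2,r2:9,r3:Add1,r4:3,r5:8
cycle 4: stall // r0:Mul1,r1:Add2,r2:9,r3:Add1,r4:3,r5:8
cycle 5: CDB Add1=11; issue ADD r0<-Add1 // r0:Add1,r1:Add2,r2:9,r3:11,r4:3,r5:8
cycle 6: CDB Add2=13; issue ADD r2<-Add2 // r0:Add1,r1:13,r2:Add2,r3:11,r4:3,r5:8
cycle 7: CDB Mul1=40; stall // r0:Add1,r1:13,r2:Add2,r3:11,r4:3,r5:8
cycle 8: stall // r0:Add1,r1:13,r2:Add2,r3:11,r4:3,r5:8
cycle 9: stall // r0:Add1,r1:13,r2:Add2,r3:11,r4:3,r5:8
cycle 10: CDB Add1=53; issue ADD r1<-Add1 // r0:53,r1:Add1,r2:Add2,r3:11,r4:3,r5:8
cycle 11: issue MUL r0<-Mul1 // r0:Mul1,r1:Add1,r2:Add2,r3:11,r4:3,r5:8
cycle 12: stall // r0:Mul1,r1:Add1,r2:Add2,r3:11,r4:3,r5:8
cycle 13: CDB Add1=19; issue SUB r0<-Add1 // r0:Add1,r1:19,r2:Add2,r3:11,r4:3,r5:8
cycle 14: CDB Add2=106; issue ADD r4<-Add2 // r0:Add1,r1:19,r2:106,r3:11,r4:Add2,r5:8
cycle 15: - // r0:Add1,r1:19,r2:106,r3:11,r4:Add2,r5:8
cycle 16: - // r0:Add1,r1:19,r2:106,r3:11,r4:Add2,r5:8

STATUS = VALUE 106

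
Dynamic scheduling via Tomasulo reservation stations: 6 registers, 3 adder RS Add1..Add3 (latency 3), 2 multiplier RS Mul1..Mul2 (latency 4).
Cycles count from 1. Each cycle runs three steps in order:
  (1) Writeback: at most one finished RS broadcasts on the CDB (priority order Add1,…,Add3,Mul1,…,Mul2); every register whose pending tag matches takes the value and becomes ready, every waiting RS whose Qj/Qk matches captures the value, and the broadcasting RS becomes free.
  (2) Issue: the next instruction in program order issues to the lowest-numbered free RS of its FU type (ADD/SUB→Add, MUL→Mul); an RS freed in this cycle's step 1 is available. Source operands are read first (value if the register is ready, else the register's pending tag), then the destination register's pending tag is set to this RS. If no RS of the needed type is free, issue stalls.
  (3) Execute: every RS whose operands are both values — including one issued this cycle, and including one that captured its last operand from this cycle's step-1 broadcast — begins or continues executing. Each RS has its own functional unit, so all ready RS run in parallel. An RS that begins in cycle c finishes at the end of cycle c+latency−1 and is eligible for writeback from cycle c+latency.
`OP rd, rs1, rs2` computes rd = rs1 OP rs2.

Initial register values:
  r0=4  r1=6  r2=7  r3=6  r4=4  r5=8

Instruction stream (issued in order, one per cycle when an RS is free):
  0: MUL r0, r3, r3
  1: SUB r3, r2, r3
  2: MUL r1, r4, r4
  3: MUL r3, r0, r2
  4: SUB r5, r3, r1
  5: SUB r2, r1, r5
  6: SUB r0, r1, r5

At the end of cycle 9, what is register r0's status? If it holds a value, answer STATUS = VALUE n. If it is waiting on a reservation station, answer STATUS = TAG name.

STATUS = TAG Add3

c1: issue MUL r0<-Mul1 | r0:Mul1,r1:6,r2:7,r3:6,r4:4,r5:8
c2: issue SUB r3<-Add1 | r0:Mul1,r1:6,r2:7,r3:Add1,r4:4,r5:8
c3: issue MUL r1<-Mul2 | r0:Mul1,r1:Mul2,r2:7,r3:Add1,r4:4,r5:8
c4: stall | r0:Mul1,r1:Mul2,r2:7,r3:Add1,r4:4,r5:8
c5: CDB Add1=1; stall | r0:Mul1,r1:Mul2,r2:7,r3:1,r4:4,r5:8
c6: CDB Mul1=36; issue MUL r3<-Mul1 | r0:36,r1:Mul2,r2:7,r3:Mul1,r4:4,r5:8
c7: CDB Mul2=16; issue SUB r5<-Add1 | r0:36,r1:16,r2:7,r3:Mul1,r4:4,r5:Add1
c8: issue SUB r2<-Add2 | r0:36,r1:16,r2:Add2,r3:Mul1,r4:4,r5:Add1
c9: issue SUB r0<-Add3 | r0:Add3,r1:16,r2:Add2,r3:Mul1,r4:4,r5:Add1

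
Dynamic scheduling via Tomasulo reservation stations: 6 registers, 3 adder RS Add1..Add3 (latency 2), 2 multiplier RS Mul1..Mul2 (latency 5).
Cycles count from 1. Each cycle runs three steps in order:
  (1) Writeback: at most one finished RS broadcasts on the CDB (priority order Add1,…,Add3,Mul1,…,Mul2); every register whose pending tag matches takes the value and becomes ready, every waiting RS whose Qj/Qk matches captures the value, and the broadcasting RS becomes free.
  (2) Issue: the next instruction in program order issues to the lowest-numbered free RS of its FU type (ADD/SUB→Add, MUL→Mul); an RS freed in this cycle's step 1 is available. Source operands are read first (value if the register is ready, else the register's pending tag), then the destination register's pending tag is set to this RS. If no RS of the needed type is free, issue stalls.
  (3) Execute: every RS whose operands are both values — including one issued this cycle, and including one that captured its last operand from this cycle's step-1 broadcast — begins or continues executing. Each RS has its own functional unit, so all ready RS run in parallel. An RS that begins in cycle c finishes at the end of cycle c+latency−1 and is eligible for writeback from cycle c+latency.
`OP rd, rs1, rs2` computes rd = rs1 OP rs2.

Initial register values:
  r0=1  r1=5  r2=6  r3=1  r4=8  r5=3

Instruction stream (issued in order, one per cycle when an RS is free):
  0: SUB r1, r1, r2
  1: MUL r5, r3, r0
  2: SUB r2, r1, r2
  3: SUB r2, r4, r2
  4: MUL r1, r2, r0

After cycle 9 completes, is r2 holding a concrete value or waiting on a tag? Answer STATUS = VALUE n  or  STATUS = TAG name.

STATUS = VALUE 15

cycle 1: issue SUB r1<-Add1 // r0:1,r1:Add1,r2:6,r3:1,r4:8,r5:3
cycle 2: issue MUL r5<-Mul1 // r0:1,r1:Add1,r2:6,r3:1,r4:8,r5:Mul1
cycle 3: CDB Add1=-1; issue SUB r2<-Add1 // r0:1,r1:-1,r2:Add1,r3:1,r4:8,r5:Mul1
cycle 4: issue SUB r2<-Add2 // r0:1,r1:-1,r2:Add2,r3:1,r4:8,r5:Mul1
cycle 5: CDB Add1=-7; issue MUL r1<-Mul2 // r0:1,r1:Mul2,r2:Add2,r3:1,r4:8,r5:Mul1
cycle 6: - // r0:1,r1:Mul2,r2:Add2,r3:1,r4:8,r5:Mul1
cycle 7: CDB Add2=15 // r0:1,r1:Mul2,r2:15,r3:1,r4:8,r5:Mul1
cycle 8: CDB Mul1=1 // r0:1,r1:Mul2,r2:15,r3:1,r4:8,r5:1
cycle 9: - // r0:1,r1:Mul2,r2:15,r3:1,r4:8,r5:1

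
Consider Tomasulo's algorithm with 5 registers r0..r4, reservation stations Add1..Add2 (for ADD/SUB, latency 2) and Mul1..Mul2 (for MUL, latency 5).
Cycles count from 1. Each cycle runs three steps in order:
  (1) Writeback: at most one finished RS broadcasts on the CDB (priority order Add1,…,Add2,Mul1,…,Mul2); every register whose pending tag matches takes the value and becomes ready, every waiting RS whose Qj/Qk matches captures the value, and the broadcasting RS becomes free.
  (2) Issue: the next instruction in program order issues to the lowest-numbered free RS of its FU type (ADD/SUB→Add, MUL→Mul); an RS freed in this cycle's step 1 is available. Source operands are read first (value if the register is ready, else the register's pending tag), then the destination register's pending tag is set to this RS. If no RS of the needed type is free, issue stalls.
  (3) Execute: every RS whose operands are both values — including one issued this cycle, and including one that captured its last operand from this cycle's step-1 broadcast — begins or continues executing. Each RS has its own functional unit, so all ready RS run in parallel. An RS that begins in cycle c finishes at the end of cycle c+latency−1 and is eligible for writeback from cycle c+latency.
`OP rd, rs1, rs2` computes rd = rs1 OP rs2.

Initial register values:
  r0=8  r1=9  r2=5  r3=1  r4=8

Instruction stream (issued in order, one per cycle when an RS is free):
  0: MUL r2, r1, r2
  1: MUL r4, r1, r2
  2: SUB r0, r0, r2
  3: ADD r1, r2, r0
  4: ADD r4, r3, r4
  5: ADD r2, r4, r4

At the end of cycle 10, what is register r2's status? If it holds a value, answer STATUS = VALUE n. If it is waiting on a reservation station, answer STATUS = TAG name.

c1: issue MUL r2<-Mul1 | r0:8,r1:9,r2:Mul1,r3:1,r4:8
c2: issue MUL r4<-Mul2 | r0:8,r1:9,r2:Mul1,r3:1,r4:Mul2
c3: issue SUB r0<-Add1 | r0:Add1,r1:9,r2:Mul1,r3:1,r4:Mul2
c4: issue ADD r1<-Add2 | r0:Add1,r1:Add2,r2:Mul1,r3:1,r4:Mul2
c5: stall | r0:Add1,r1:Add2,r2:Mul1,r3:1,r4:Mul2
c6: CDB Mul1=45; stall | r0:Add1,r1:Add2,r2:45,r3:1,r4:Mul2
c7: stall | r0:Add1,r1:Add2,r2:45,r3:1,r4:Mul2
c8: CDB Add1=-37; issue ADD r4<-Add1 | r0:-37,r1:Add2,r2:45,r3:1,r4:Add1
c9: stall | r0:-37,r1:Add2,r2:45,r3:1,r4:Add1
c10: CDB Add2=8; issue ADD r2<-Add2 | r0:-37,r1:8,r2:Add2,r3:1,r4:Add1

STATUS = TAG Add2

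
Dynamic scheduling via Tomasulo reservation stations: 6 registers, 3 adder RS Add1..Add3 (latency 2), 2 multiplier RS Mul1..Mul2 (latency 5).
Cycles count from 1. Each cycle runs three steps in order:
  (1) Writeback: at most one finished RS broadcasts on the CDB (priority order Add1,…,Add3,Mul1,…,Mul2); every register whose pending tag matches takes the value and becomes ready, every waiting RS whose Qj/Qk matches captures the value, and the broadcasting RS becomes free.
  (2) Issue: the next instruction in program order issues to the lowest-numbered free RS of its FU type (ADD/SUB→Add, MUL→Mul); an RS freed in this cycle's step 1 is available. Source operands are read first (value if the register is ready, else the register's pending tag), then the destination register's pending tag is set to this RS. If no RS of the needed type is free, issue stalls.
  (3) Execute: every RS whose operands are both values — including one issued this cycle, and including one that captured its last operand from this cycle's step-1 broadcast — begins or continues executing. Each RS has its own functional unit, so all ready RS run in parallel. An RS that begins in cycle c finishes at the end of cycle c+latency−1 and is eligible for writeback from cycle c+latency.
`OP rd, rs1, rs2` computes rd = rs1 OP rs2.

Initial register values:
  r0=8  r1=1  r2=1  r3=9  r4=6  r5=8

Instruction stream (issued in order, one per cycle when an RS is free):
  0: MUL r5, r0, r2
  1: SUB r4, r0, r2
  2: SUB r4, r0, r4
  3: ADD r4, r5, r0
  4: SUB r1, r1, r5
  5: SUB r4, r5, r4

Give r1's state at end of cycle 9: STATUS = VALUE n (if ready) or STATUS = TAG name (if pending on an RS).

  c1: issue MUL r5<-Mul1  regs: r0:8,r1:1,r2:1,r3:9,r4:6,r5:Mul1
  c2: issue SUB r4<-Add1  regs: r0:8,r1:1,r2:1,r3:9,r4:Add1,r5:Mul1
  c3: issue SUB r4<-Add2  regs: r0:8,r1:1,r2:1,r3:9,r4:Add2,r5:Mul1
  c4: CDB Add1=7; issue ADD r4<-Add1  regs: r0:8,r1:1,r2:1,r3:9,r4:Add1,r5:Mul1
  c5: issue SUB r1<-Add3  regs: r0:8,r1:Add3,r2:1,r3:9,r4:Add1,r5:Mul1
  c6: CDB Add2=1; issue SUB r4<-Add2  regs: r0:8,r1:Add3,r2:1,r3:9,r4:Add2,r5:Mul1
  c7: CDB Mul1=8  regs: r0:8,r1:Add3,r2:1,r3:9,r4:Add2,r5:8
  c8: -  regs: r0:8,r1:Add3,r2:1,r3:9,r4:Add2,r5:8
  c9: CDB Add1=16  regs: r0:8,r1:Add3,r2:1,r3:9,r4:Add2,r5:8

STATUS = TAG Add3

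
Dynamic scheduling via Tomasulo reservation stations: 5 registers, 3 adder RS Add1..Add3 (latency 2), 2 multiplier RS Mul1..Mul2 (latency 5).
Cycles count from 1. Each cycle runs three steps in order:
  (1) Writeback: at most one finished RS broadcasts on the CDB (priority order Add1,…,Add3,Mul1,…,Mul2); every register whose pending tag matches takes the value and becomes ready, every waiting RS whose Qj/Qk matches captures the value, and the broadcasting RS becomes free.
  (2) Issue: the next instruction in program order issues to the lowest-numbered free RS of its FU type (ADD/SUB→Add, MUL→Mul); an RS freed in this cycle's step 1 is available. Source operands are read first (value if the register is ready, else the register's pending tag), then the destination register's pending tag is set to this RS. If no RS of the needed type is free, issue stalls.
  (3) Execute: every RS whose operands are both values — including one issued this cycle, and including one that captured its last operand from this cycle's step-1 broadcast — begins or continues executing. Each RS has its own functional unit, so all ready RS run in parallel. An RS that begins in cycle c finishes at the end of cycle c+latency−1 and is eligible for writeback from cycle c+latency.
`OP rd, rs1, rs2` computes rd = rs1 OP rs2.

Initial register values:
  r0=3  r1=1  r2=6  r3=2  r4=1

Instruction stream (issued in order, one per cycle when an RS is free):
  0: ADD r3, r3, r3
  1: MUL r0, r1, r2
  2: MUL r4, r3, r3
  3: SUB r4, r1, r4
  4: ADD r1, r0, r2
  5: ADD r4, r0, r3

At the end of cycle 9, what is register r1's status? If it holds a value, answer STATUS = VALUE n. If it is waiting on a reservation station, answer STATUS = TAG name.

STATUS = VALUE 12

c1: issue ADD r3<-Add1 | r0:3,r1:1,r2:6,r3:Add1,r4:1
c2: issue MUL r0<-Mul1 | r0:Mul1,r1:1,r2:6,r3:Add1,r4:1
c3: CDB Add1=4; issue MUL r4<-Mul2 | r0:Mul1,r1:1,r2:6,r3:4,r4:Mul2
c4: issue SUB r4<-Add1 | r0:Mul1,r1:1,r2:6,r3:4,r4:Add1
c5: issue ADD r1<-Add2 | r0:Mul1,r1:Add2,r2:6,r3:4,r4:Add1
c6: issue ADD r4<-Add3 | r0:Mul1,r1:Add2,r2:6,r3:4,r4:Add3
c7: CDB Mul1=6 | r0:6,r1:Add2,r2:6,r3:4,r4:Add3
c8: CDB Mul2=16 | r0:6,r1:Add2,r2:6,r3:4,r4:Add3
c9: CDB Add2=12 | r0:6,r1:12,r2:6,r3:4,r4:Add3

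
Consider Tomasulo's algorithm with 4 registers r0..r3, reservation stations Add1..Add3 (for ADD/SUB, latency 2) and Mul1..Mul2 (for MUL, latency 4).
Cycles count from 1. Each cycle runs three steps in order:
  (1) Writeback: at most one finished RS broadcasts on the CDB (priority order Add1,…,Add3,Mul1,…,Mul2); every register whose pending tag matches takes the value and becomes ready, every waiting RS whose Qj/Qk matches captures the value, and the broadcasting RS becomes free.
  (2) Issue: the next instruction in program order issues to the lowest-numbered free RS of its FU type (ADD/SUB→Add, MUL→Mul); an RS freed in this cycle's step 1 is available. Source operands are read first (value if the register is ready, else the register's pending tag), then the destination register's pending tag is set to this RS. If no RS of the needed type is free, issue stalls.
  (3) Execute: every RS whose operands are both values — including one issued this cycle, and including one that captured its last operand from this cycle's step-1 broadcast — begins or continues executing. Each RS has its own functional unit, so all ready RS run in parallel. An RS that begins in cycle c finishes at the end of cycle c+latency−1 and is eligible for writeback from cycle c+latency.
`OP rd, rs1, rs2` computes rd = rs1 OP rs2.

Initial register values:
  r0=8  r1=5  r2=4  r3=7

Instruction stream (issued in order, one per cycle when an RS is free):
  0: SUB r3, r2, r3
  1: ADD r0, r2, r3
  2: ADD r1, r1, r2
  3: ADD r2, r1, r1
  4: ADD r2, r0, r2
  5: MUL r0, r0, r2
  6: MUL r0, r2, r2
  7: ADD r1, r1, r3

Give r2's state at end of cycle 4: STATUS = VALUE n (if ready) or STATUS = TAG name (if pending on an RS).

STATUS = TAG Add3

cycle 1: issue SUB r3<-Add1 // r0:8,r1:5,r2:4,r3:Add1
cycle 2: issue ADD r0<-Add2 // r0:Add2,r1:5,r2:4,r3:Add1
cycle 3: CDB Add1=-3; issue ADD r1<-Add1 // r0:Add2,r1:Add1,r2:4,r3:-3
cycle 4: issue ADD r2<-Add3 // r0:Add2,r1:Add1,r2:Add3,r3:-3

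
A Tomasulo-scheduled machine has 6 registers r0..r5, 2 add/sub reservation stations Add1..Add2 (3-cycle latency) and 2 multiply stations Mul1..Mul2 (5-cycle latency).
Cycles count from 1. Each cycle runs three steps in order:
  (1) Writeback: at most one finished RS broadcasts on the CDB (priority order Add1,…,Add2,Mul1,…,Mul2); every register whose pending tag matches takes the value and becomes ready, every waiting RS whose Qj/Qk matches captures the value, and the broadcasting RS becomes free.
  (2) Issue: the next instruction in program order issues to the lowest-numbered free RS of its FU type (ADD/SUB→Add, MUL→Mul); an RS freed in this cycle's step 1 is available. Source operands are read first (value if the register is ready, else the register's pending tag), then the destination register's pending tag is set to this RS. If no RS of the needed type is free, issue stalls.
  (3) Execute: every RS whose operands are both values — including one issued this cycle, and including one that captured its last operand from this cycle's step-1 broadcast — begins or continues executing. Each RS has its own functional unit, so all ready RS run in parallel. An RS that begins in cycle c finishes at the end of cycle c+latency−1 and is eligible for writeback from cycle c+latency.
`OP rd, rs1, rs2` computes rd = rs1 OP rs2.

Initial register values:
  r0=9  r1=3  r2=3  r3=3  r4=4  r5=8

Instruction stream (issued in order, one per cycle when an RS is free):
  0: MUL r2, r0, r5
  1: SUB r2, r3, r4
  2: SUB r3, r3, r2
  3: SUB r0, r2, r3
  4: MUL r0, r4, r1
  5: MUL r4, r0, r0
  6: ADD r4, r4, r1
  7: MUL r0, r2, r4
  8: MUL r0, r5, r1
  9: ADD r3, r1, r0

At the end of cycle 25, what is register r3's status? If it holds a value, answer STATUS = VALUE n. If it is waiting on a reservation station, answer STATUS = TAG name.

STATUS = VALUE 27

cycle 1: issue MUL r2<-Mul1 // r0:9,r1:3,r2:Mul1,r3:3,r4:4,r5:8
cycle 2: issue SUB r2<-Add1 // r0:9,r1:3,r2:Add1,r3:3,r4:4,r5:8
cycle 3: issue SUB r3<-Add2 // r0:9,r1:3,r2:Add1,r3:Add2,r4:4,r5:8
cycle 4: stall // r0:9,r1:3,r2:Add1,r3:Add2,r4:4,r5:8
cycle 5: CDB Add1=-1; issue SUB r0<-Add1 // r0:Add1,r1:3,r2:-1,r3:Add2,r4:4,r5:8
cycle 6: CDB Mul1=72; issue MUL r0<-Mul1 // r0:Mul1,r1:3,r2:-1,r3:Add2,r4:4,r5:8
cycle 7: issue MUL r4<-Mul2 // r0:Mul1,r1:3,r2:-1,r3:Add2,r4:Mul2,r5:8
cycle 8: CDB Add2=4; issue ADD r4<-Add2 // r0:Mul1,r1:3,r2:-1,r3:4,r4:Add2,r5:8
cycle 9: stall // r0:Mul1,r1:3,r2:-1,r3:4,r4:Add2,r5:8
cycle 10: stall // r0:Mul1,r1:3,r2:-1,r3:4,r4:Add2,r5:8
cycle 11: CDB Add1=-5; stall // r0:Mul1,r1:3,r2:-1,r3:4,r4:Add2,r5:8
cycle 12: CDB Mul1=12; issue MUL r0<-Mul1 // r0:Mul1,r1:3,r2:-1,r3:4,r4:Add2,r5:8
cycle 13: stall // r0:Mul1,r1:3,r2:-1,r3:4,r4:Add2,r5:8
cycle 14: stall // r0:Mul1,r1:3,r2:-1,r3:4,r4:Add2,r5:8
cycle 15: stall // r0:Mul1,r1:3,r2:-1,r3:4,r4:Add2,r5:8
cycle 16: stall // r0:Mul1,r1:3,r2:-1,r3:4,r4:Add2,r5:8
cycle 17: CDB Mul2=144; issue MUL r0<-Mul2 // r0:Mul2,r1:3,r2:-1,r3:4,r4:Add2,r5:8
cycle 18: issue ADD r3<-Add1 // r0:Mul2,r1:3,r2:-1,r3:Add1,r4:Add2,r5:8
cycle 19: - // r0:Mul2,r1:3,r2:-1,r3:Add1,r4:Add2,r5:8
cycle 20: CDB Add2=147 // r0:Mul2,r1:3,r2:-1,r3:Add1,r4:147,r5:8
cycle 21: - // r0:Mul2,r1:3,r2:-1,r3:Add1,r4:147,r5:8
cycle 22: CDB Mul2=24 // r0:24,r1:3,r2:-1,r3:Add1,r4:147,r5:8
cycle 23: - // r0:24,r1:3,r2:-1,r3:Add1,r4:147,r5:8
cycle 24: - // r0:24,r1:3,r2:-1,r3:Add1,r4:147,r5:8
cycle 25: CDB Add1=27 // r0:24,r1:3,r2:-1,r3:27,r4:147,r5:8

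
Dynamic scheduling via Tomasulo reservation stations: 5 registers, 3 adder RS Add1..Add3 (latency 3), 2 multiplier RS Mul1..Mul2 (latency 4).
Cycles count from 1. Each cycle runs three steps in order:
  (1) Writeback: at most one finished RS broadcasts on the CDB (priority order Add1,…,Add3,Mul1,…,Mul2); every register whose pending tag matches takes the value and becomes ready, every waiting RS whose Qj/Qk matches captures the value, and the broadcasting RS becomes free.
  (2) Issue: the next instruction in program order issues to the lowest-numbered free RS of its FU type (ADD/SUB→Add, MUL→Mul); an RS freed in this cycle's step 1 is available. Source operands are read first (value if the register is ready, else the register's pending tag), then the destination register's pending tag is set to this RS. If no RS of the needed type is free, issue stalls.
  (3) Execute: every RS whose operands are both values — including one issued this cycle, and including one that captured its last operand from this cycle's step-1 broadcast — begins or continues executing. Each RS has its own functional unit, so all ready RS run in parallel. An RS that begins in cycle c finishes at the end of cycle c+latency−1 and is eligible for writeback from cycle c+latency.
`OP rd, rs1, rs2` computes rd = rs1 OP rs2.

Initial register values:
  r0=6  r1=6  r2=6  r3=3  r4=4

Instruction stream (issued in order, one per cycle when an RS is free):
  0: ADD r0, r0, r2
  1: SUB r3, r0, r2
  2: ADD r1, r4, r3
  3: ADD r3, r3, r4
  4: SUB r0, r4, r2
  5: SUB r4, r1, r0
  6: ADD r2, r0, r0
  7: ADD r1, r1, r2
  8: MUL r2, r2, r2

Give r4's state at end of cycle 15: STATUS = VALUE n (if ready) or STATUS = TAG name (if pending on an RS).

STATUS = VALUE 12

c1: issue ADD r0<-Add1 | r0:Add1,r1:6,r2:6,r3:3,r4:4
c2: issue SUB r3<-Add2 | r0:Add1,r1:6,r2:6,r3:Add2,r4:4
c3: issue ADD r1<-Add3 | r0:Add1,r1:Add3,r2:6,r3:Add2,r4:4
c4: CDB Add1=12; issue ADD r3<-Add1 | r0:12,r1:Add3,r2:6,r3:Add1,r4:4
c5: stall | r0:12,r1:Add3,r2:6,r3:Add1,r4:4
c6: stall | r0:12,r1:Add3,r2:6,r3:Add1,r4:4
c7: CDB Add2=6; issue SUB r0<-Add2 | r0:Add2,r1:Add3,r2:6,r3:Add1,r4:4
c8: stall | r0:Add2,r1:Add3,r2:6,r3:Add1,r4:4
c9: stall | r0:Add2,r1:Add3,r2:6,r3:Add1,r4:4
c10: CDB Add1=10; issue SUB r4<-Add1 | r0:Add2,r1:Add3,r2:6,r3:10,r4:Add1
c11: CDB Add2=-2; issue ADD r2<-Add2 | r0:-2,r1:Add3,r2:Add2,r3:10,r4:Add1
c12: CDB Add3=10; issue ADD r1<-Add3 | r0:-2,r1:Add3,r2:Add2,r3:10,r4:Add1
c13: issue MUL r2<-Mul1 | r0:-2,r1:Add3,r2:Mul1,r3:10,r4:Add1
c14: CDB Add2=-4 | r0:-2,r1:Add3,r2:Mul1,r3:10,r4:Add1
c15: CDB Add1=12 | r0:-2,r1:Add3,r2:Mul1,r3:10,r4:12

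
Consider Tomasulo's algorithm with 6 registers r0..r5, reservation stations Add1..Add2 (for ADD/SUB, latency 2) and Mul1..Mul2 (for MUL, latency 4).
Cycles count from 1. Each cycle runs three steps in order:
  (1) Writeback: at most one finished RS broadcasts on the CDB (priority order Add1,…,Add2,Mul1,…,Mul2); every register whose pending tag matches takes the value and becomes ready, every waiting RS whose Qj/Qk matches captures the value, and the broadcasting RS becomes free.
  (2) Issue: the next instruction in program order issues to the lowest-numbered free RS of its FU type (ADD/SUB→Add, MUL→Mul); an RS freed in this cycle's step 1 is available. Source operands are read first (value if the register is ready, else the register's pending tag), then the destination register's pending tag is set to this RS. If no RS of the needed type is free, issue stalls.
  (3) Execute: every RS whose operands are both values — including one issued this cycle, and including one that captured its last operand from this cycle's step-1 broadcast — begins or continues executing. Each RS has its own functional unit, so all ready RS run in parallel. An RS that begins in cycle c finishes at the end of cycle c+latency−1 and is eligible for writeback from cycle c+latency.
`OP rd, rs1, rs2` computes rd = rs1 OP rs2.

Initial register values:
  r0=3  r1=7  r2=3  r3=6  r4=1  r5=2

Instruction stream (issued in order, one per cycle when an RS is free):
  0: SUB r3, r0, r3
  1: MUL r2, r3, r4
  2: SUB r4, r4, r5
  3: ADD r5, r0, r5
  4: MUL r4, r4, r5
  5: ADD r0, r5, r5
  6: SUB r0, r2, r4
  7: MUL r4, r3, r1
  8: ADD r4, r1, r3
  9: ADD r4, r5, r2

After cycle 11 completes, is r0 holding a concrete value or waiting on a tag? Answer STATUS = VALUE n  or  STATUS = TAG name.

STATUS = TAG Add2

cycle 1: issue SUB r3<-Add1 // r0:3,r1:7,r2:3,r3:Add1,r4:1,r5:2
cycle 2: issue MUL r2<-Mul1 // r0:3,r1:7,r2:Mul1,r3:Add1,r4:1,r5:2
cycle 3: CDB Add1=-3; issue SUB r4<-Add1 // r0:3,r1:7,r2:Mul1,r3:-3,r4:Add1,r5:2
cycle 4: issue ADD r5<-Add2 // r0:3,r1:7,r2:Mul1,r3:-3,r4:Add1,r5:Add2
cycle 5: CDB Add1=-1; issue MUL r4<-Mul2 // r0:3,r1:7,r2:Mul1,r3:-3,r4:Mul2,r5:Add2
cycle 6: CDB Add2=5; issue ADD r0<-Add1 // r0:Add1,r1:7,r2:Mul1,r3:-3,r4:Mul2,r5:5
cycle 7: CDB Mul1=-3; issue SUB r0<-Add2 // r0:Add2,r1:7,r2:-3,r3:-3,r4:Mul2,r5:5
cycle 8: CDB Add1=10; issue MUL r4<-Mul1 // r0:Add2,r1:7,r2:-3,r3:-3,r4:Mul1,r5:5
cycle 9: issue ADD r4<-Add1 // r0:Add2,r1:7,r2:-3,r3:-3,r4:Add1,r5:5
cycle 10: CDB Mul2=-5; stall // r0:Add2,r1:7,r2:-3,r3:-3,r4:Add1,r5:5
cycle 11: CDB Add1=4; issue ADD r4<-Add1 // r0:Add2,r1:7,r2:-3,r3:-3,r4:Add1,r5:5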